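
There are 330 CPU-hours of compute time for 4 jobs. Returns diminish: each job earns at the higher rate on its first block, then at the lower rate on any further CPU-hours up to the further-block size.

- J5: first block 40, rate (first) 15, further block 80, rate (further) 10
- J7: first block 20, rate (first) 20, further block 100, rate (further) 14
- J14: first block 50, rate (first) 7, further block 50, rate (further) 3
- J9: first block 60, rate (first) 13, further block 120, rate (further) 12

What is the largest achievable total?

Rank every tier by rate: J7/T1 20 > J5/T1 15 > J7/T2 14 > J9/T1 13 > J9/T2 12 > J5/T2 10 > J14/T1 7 > J14/T2 3.
J7/T1 (20): +20 ; 310 left.
Fill J5 T1 block (40 at 15) ; 270 left.
J7/T2 (14): +100 ; 170 left.
Fill J9 T1 block (60 at 13) ; 110 left.
J9/T2: +110 of 120 at 12; pool empty.
Total = 20×20 + 15×40 + 14×100 + 13×60 + 12×110 = 4500.

4500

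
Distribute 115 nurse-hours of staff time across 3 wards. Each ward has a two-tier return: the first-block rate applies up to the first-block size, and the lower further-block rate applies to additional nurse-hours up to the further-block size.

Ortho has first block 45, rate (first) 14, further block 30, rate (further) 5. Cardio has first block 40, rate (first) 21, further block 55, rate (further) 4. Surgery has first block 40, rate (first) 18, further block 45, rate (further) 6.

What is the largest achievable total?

2050

Rank every tier by rate: Cardio/first 21 > Surgery/first 18 > Ortho/first 14 > Surgery/second 6 > Ortho/second 5 > Cardio/second 4.
Cardio first at 21: fill all 40 — 75 left.
Fill Surgery first block (40 at 18) — 35 left.
Ortho first at 14: only 35 left, fill 35.
Total = 21×40 + 18×40 + 14×35 = 2050.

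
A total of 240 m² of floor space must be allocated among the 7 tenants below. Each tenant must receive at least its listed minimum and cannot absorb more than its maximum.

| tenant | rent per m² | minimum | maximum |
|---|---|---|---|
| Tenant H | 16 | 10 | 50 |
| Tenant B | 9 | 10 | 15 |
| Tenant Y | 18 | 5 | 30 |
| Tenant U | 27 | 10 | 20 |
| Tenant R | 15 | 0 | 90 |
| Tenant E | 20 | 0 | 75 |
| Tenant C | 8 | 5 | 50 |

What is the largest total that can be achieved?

Meeting every minimum uses 10+10+5+10+0+0+5 = 40 m², leaving 200.
Highest rent per m² first: Tenant U 27 > Tenant E 20 > Tenant Y 18 > Tenant H 16 > Tenant R 15 > Tenant B 9 > Tenant C 8.
Tenant U: +10 to 20 (cap) ; 190 left.
Tenant E takes 75 more to reach its cap of 75 ; 115 left.
Tenant Y: +25 to 30 (cap) ; 90 left.
Tenant H takes 40 more to reach its cap of 50 ; 50 left.
Tenant R: +50 (room for 90) → 50. Pool exhausted.
Total = 16×50 + 9×10 + 18×30 + 27×20 + 15×50 + 20×75 + 8×5 = 4260.

4260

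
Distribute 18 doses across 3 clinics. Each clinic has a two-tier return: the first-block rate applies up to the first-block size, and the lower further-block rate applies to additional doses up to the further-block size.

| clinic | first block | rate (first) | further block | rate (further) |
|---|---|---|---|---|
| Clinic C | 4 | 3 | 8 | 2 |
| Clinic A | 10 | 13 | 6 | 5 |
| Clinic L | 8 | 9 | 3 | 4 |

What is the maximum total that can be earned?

202

Order all 6 blocks by rate: Clinic A/first 13 > Clinic L/first 9 > Clinic A/second 5 > Clinic L/second 4 > Clinic C/first 3 > Clinic C/second 2.
Fill Clinic A first block (10 at 13) ; 8 left.
Clinic L/first (9): +8 ; 0 left.
Total = 13×10 + 9×8 = 202.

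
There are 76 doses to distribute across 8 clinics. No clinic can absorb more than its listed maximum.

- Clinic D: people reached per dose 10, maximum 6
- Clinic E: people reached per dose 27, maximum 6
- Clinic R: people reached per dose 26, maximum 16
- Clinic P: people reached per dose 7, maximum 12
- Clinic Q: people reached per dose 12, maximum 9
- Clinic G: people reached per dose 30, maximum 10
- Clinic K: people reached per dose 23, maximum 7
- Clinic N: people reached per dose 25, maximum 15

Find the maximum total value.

1631

Order the clinics by people reached per dose: Clinic G 30 > Clinic E 27 > Clinic R 26 > Clinic N 25 > Clinic K 23 > Clinic Q 12 > Clinic D 10 > Clinic P 7.
Give Clinic G 10 to hit its cap of 10 ; 66 left.
Clinic E: +6 to 6 (cap) ; 60 left.
Clinic R: +16 to 16 (cap) ; 44 left.
Give Clinic N 15 to hit its cap of 15 ; 29 left.
Clinic K takes 7 to reach its cap of 7 ; 22 left.
Give Clinic Q 9 to hit its cap of 9 ; 13 left.
Give Clinic D 6 to hit its cap of 6 ; 7 left.
Only 7 left; Clinic P takes them to reach 7.
Total = 10×6 + 27×6 + 26×16 + 7×7 + 12×9 + 30×10 + 23×7 + 25×15 = 1631.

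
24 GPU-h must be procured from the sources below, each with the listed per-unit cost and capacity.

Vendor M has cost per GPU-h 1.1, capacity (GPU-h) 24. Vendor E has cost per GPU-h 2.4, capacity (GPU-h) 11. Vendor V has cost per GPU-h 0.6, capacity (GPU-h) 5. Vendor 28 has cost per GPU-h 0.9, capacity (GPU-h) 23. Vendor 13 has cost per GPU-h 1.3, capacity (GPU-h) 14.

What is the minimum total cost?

Use sources in increasing cost order.
Take 5 from Vendor V at 0.6 — need 19 more.
Take 19 from Vendor 28 at 0.9 to finish.
Vendor M, Vendor 13, Vendor E: unused.
Cost = 5×0.6 + 19×0.9 = 20.1.

20.1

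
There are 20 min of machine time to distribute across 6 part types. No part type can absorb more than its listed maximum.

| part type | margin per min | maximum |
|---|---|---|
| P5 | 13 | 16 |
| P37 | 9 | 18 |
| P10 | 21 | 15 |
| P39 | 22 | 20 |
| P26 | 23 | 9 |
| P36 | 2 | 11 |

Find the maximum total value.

449

Order the part types by margin per min: P26 23 > P39 22 > P10 21 > P5 13 > P37 9 > P36 2.
P26: +9 to 9 (cap) — 11 left.
P39: +11 (room for 20) → 11. Pool exhausted.
Total = 22×11 + 23×9 = 449.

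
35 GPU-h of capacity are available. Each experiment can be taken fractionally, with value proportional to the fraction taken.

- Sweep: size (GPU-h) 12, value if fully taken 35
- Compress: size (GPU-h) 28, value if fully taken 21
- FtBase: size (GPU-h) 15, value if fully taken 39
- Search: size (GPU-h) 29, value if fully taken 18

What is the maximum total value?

Sort by value density: Sweep 35/12≈2.92, FtBase 39/15≈2.6, Compress 21/28≈0.75, Search 18/29≈0.621.
All 12 GPU-h of Sweep fit (value 35) — 23 remain.
FtBase: take in full, 15 GPU-h for value 39 — 8 left.
8 GPU-h left: a 8/28 share of Compress gives 21×8/28 = 6.
Total value = 80.

80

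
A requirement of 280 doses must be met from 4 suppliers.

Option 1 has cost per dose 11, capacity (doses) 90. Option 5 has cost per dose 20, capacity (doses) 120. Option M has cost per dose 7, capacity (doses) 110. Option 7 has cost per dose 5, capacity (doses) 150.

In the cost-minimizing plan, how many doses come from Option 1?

20

Use suppliers in increasing cost order.
Take 150 from Option 7 at 5 — need 130 more.
Take 110 from Option M at 7 — need 20 more.
Take 20 from Option 1 at 11 to finish.
Option 5: unused.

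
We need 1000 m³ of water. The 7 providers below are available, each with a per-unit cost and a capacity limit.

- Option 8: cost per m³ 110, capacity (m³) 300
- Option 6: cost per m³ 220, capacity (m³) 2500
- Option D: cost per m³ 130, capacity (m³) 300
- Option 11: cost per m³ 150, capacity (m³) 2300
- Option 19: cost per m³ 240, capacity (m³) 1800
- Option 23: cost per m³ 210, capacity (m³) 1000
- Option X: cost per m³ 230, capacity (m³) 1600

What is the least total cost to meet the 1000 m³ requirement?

132000

Fill from the cheapest provider first.
Take 300 from Option 8 at 110 ; need 700 more.
Option D at 130: take all 300 m³ ; 400 still needed.
Take 400 from Option 11 at 150 to finish.
Option 23, Option 6, Option X, Option 19: unused.
Cost = 300×110 + 300×130 + 400×150 = 132000.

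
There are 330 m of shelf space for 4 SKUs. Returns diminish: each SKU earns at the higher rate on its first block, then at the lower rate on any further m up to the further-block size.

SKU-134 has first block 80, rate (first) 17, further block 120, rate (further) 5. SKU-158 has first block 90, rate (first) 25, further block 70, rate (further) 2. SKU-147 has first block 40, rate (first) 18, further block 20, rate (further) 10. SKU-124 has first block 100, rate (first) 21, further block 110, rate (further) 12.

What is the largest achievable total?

Order all 8 blocks by rate: SKU-158/tier1 25 > SKU-124/tier1 21 > SKU-147/tier1 18 > SKU-134/tier1 17 > SKU-124/tier2 12 > SKU-147/tier2 10 > SKU-134/tier2 5 > SKU-158/tier2 2.
SKU-158/tier1 (25): +90 — 240 left.
SKU-124/tier1 (21): +100 — 140 left.
SKU-147 tier1 at 18: fill all 40 — 100 left.
SKU-134/tier1 (17): +80 — 20 left.
SKU-124 tier2 at 12: only 20 left, fill 20.
Total = 25×90 + 21×100 + 18×40 + 17×80 + 12×20 = 6670.

6670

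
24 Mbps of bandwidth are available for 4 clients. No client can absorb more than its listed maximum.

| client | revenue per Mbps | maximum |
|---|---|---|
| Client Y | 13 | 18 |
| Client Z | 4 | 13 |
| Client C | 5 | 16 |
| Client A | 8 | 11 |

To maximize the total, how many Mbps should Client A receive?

6

Rank by revenue per Mbps: Client Y 13 > Client A 8 > Client C 5 > Client Z 4.
Client Y takes 18 to reach its cap of 18 ; 6 left.
Client A has room for 11 but only 6 remain, so it gets 6.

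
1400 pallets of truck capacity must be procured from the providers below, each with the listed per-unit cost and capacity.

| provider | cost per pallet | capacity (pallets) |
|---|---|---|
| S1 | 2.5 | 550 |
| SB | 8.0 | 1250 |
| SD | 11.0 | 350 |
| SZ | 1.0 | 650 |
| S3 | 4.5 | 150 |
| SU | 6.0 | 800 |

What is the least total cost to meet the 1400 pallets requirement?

3000

Fill from the cheapest provider first.
SZ (1.0): use full 650 → 750 pallets to go.
Take 550 from S1 at 2.5 → need 200 more.
S3 at 4.5: take all 150 pallets → 50 still needed.
SU at 6.0: take 50 of its 800 → requirement met.
SB, SD: unused.
Cost = 650×1.0 + 550×2.5 + 150×4.5 + 50×6.0 = 3000.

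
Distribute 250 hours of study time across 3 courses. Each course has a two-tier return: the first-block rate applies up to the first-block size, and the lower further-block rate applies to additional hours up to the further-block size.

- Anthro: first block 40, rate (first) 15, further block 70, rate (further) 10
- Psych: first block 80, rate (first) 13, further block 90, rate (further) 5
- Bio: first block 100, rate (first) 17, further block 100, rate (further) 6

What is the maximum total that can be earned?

Rank every tier by rate: Bio/tier1 17 > Anthro/tier1 15 > Psych/tier1 13 > Anthro/tier2 10 > Bio/tier2 6 > Psych/tier2 5.
Bio tier1 at 17: fill all 100 ; 150 left.
Anthro/tier1 (15): +40 ; 110 left.
Psych tier1 at 13: fill all 80 ; 30 left.
Anthro/tier2: +30 of 70 at 10; pool empty.
Total = 17×100 + 15×40 + 13×80 + 10×30 = 3640.

3640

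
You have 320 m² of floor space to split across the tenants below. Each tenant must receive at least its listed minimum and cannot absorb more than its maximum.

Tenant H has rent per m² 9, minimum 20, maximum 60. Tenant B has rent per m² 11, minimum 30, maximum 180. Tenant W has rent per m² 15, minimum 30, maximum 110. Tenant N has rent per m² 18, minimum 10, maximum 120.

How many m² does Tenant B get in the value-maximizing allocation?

70

Meeting every minimum uses 20+30+30+10 = 90 m², leaving 230.
Rank by rent per m²: Tenant N 18 > Tenant W 15 > Tenant B 11 > Tenant H 9.
Give Tenant N 110 more to hit its cap of 120 ; 120 left.
Give Tenant W 80 more to hit its cap of 110 ; 40 left.
Tenant B: +40 (room for 150) → 70. Pool exhausted.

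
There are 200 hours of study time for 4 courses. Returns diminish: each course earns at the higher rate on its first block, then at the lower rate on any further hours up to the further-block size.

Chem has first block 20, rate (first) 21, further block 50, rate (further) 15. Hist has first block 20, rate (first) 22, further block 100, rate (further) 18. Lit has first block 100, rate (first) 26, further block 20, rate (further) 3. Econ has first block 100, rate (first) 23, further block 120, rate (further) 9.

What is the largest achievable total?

Rank every tier by rate: Lit/T1 26 > Econ/T1 23 > Hist/T1 22 > Chem/T1 21 > Hist/T2 18 > Chem/T2 15 > Econ/T2 9 > Lit/T2 3.
Lit/T1 (26): +100 — 100 left.
Econ T1 at 23: fill all 100 — 0 left.
Total = 26×100 + 23×100 = 4900.

4900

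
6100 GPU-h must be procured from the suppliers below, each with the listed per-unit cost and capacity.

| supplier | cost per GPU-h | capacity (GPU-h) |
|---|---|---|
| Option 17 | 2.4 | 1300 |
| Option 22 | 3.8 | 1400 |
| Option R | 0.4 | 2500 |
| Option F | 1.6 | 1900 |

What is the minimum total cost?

8680

Use suppliers in increasing cost order.
Take 2500 from Option R at 0.4 — need 3600 more.
Option F at 1.6: take all 1900 GPU-h — 1700 still needed.
Take 1300 from Option 17 at 2.4 — need 400 more.
Option 22 (3.8): take the remaining 400 — done.
Cost = 2500×0.4 + 1900×1.6 + 1300×2.4 + 400×3.8 = 8680.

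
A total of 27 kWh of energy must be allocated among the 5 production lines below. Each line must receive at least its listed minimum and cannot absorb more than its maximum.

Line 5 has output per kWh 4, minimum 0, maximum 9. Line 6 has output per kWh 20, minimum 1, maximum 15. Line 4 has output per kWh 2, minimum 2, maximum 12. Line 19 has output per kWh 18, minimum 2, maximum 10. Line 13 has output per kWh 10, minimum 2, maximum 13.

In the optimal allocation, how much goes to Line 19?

Meeting every minimum uses 0+1+2+2+2 = 7 kWh, leaving 20.
Highest output per kWh first: Line 6 20 > Line 19 18 > Line 13 10 > Line 5 4 > Line 4 2.
Give Line 6 14 more to hit its cap of 15 → 6 left.
Line 19: +6 (room for 8) → 8. Pool exhausted.

8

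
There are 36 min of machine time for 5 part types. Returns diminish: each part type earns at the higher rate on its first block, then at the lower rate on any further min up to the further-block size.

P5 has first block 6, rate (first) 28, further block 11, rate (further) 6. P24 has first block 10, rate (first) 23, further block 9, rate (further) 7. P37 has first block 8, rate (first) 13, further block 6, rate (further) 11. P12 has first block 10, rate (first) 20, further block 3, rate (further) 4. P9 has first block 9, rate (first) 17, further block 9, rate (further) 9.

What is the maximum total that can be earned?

Treat each block as its own option and order by rate: P5/tier1 28 > P24/tier1 23 > P12/tier1 20 > P9/tier1 17 > P37/tier1 13 > P37/tier2 11 > P9/tier2 9 > P24/tier2 7 > P5/tier2 6 > P12/tier2 4.
P5/tier1 (28): +6 — 30 left.
P24/tier1 (23): +10 — 20 left.
P12 tier1 at 20: fill all 10 — 10 left.
P9 tier1 at 17: fill all 9 — 1 left.
P37/tier1: +1 of 8 at 13; pool empty.
Total = 28×6 + 23×10 + 20×10 + 17×9 + 13×1 = 764.

764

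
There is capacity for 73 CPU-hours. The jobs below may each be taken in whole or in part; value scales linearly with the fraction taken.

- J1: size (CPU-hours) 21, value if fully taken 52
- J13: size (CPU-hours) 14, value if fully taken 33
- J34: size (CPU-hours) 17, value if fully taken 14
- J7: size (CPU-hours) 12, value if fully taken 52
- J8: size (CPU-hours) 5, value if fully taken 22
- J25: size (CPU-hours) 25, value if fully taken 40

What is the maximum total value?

Best value per unit of size first: J8 22/5≈4.4, J7 52/12≈4.33, J1 52/21≈2.48, J13 33/14≈2.36, J25 40/25≈1.6, J34 14/17≈0.824.
Take all of J8 (5 CPU-hours, value 22) → 68 CPU-hours left.
J7: take in full, 12 CPU-hours for value 52 → 56 left.
Take all of J1 (21 CPU-hours, value 52) → 35 CPU-hours left.
J13: take in full, 14 CPU-hours for value 33 → 21 left.
21 CPU-hours left: a 21/25 share of J25 gives 40×21/25 = 33.6.
Total value = 192.6.

192.6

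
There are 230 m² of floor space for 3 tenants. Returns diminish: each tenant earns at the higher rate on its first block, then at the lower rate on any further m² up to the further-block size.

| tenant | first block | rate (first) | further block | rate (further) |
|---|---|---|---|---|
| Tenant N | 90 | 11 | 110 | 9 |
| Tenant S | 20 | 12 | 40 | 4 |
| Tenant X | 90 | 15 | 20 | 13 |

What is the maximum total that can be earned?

Rank every tier by rate: Tenant X/first 15 > Tenant X/second 13 > Tenant S/first 12 > Tenant N/first 11 > Tenant N/second 9 > Tenant S/second 4.
Tenant X first at 15: fill all 90 → 140 left.
Fill Tenant X second block (20 at 13) → 120 left.
Tenant S first at 12: fill all 20 → 100 left.
Fill Tenant N first block (90 at 11) → 10 left.
Tenant N/second: +10 of 110 at 9; pool empty.
Total = 15×90 + 13×20 + 12×20 + 11×90 + 9×10 = 2930.

2930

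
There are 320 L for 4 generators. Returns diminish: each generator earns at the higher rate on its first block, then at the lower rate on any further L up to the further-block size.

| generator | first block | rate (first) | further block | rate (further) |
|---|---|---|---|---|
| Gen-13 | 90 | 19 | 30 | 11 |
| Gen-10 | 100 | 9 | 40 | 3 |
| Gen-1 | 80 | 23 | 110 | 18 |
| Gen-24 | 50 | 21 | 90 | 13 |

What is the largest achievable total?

6400

Treat each block as its own option and order by rate: Gen-1/first 23 > Gen-24/first 21 > Gen-13/first 19 > Gen-1/second 18 > Gen-24/second 13 > Gen-13/second 11 > Gen-10/first 9 > Gen-10/second 3.
Gen-1 first at 23: fill all 80 ; 240 left.
Gen-24/first (21): +50 ; 190 left.
Gen-13 first at 19: fill all 90 ; 100 left.
Gen-1 second at 18: only 100 left, fill 100.
Total = 23×80 + 21×50 + 19×90 + 18×100 = 6400.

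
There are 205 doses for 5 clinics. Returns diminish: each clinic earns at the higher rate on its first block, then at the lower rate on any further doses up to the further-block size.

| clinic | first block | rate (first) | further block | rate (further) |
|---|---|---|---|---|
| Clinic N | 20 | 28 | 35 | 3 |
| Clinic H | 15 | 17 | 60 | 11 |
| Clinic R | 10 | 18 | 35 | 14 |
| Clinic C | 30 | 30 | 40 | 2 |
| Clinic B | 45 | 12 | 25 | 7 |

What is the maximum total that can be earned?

3475

Treat each block as its own option and order by rate: Clinic C/first 30 > Clinic N/first 28 > Clinic R/first 18 > Clinic H/first 17 > Clinic R/second 14 > Clinic B/first 12 > Clinic H/second 11 > Clinic B/second 7 > Clinic N/second 3 > Clinic C/second 2.
Clinic C first at 30: fill all 30 → 175 left.
Clinic N/first (28): +20 → 155 left.
Clinic R/first (18): +10 → 145 left.
Clinic H/first (17): +15 → 130 left.
Clinic R/second (14): +35 → 95 left.
Clinic B/first (12): +45 → 50 left.
Clinic H/second: +50 of 60 at 11; pool empty.
Total = 30×30 + 28×20 + 18×10 + 17×15 + 14×35 + 12×45 + 11×50 = 3475.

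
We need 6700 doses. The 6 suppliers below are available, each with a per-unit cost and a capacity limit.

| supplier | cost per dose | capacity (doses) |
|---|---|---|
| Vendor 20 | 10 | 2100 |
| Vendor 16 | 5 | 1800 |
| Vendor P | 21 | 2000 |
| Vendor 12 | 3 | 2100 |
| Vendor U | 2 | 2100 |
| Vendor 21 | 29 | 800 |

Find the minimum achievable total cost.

Cheapest first:
Vendor U (2): use full 2100 — 4600 doses to go.
Vendor 12 at 3: take all 2100 doses — 2500 still needed.
Vendor 16 (5): use full 1800 — 700 doses to go.
Vendor 20 (10): take the remaining 700 — done.
Vendor P, Vendor 21: unused.
Cost = 2100×2 + 2100×3 + 1800×5 + 700×10 = 26500.

26500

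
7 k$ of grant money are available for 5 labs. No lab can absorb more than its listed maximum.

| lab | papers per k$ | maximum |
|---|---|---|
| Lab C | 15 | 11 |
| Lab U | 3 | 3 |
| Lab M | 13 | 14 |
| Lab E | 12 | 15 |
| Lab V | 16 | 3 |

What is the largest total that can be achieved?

108

Rank by papers per k$: Lab V 16 > Lab C 15 > Lab M 13 > Lab E 12 > Lab U 3.
Give Lab V 3 to hit its cap of 3 ; 4 left.
Lab C: +4 (room for 11) → 4. Pool exhausted.
Total = 15×4 + 16×3 = 108.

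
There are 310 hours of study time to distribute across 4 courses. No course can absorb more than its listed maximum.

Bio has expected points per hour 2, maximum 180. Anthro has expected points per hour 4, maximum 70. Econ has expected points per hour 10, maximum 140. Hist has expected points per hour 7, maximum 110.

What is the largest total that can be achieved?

2410

Highest expected points per hour first: Econ 10 > Hist 7 > Anthro 4 > Bio 2.
Give Econ 140 to hit its cap of 140 ; 170 left.
Give Hist 110 to hit its cap of 110 ; 60 left.
Only 60 left; Anthro takes them to reach 60.
Total = 4×60 + 10×140 + 7×110 = 2410.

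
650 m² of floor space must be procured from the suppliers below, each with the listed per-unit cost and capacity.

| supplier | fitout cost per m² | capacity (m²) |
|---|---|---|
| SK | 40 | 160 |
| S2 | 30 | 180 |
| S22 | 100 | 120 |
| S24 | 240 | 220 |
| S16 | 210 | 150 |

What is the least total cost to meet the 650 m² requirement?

Use suppliers in increasing cost order.
Take 180 from S2 at 30 → need 470 more.
SK at 40: take all 160 m² → 310 still needed.
S22 (100): use full 120 → 190 m² to go.
S16 at 210: take all 150 m² → 40 still needed.
S24 at 240: take 40 of its 220 → requirement met.
Cost = 180×30 + 160×40 + 120×100 + 150×210 + 40×240 = 64900.

64900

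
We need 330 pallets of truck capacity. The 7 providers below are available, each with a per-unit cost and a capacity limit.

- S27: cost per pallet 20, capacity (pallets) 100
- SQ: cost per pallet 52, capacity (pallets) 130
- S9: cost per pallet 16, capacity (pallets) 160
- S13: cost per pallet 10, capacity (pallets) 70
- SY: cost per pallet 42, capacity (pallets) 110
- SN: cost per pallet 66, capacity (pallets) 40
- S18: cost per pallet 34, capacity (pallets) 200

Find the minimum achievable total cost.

5260

Fill from the cheapest provider first.
Take 70 from S13 at 10 — need 260 more.
Take 160 from S9 at 16 — need 100 more.
S27 at 20: take all 100 pallets — 0 still needed.
S18, SY, SQ, SN: unused.
Cost = 70×10 + 160×16 + 100×20 = 5260.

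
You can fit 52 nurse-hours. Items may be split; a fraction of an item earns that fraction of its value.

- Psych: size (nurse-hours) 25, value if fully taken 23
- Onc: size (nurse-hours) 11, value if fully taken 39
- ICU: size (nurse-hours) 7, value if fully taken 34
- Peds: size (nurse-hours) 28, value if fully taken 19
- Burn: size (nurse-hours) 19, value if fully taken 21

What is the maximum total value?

Rank by value-to-size ratio: ICU 34/7≈4.86, Onc 39/11≈3.55, Burn 21/19≈1.11, Psych 23/25≈0.92, Peds 19/28≈0.679.
Take all of ICU (7 nurse-hours, value 34) ; 45 nurse-hours left.
Onc: take in full, 11 nurse-hours for value 39 ; 34 left.
Take all of Burn (19 nurse-hours, value 21) ; 15 nurse-hours left.
15 nurse-hours left: a 15/25 share of Psych gives 23×15/25 = 13.8.
Total value = 107.8.

107.8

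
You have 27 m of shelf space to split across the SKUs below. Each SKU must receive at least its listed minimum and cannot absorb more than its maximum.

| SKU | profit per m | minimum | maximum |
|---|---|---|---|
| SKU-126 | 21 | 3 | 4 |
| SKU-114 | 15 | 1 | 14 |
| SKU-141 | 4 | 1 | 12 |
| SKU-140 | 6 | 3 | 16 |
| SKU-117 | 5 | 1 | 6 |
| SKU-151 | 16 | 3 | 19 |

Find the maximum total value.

398

Meeting every minimum uses 3+1+1+3+1+3 = 12 m, leaving 15.
Highest profit per m first: SKU-126 21 > SKU-151 16 > SKU-114 15 > SKU-140 6 > SKU-117 5 > SKU-141 4.
SKU-126: +1 to 4 (cap) ; 14 left.
SKU-151 has room for 16 more but only 14 remain, so it gets 17.
Total = 21×4 + 15×1 + 4×1 + 6×3 + 5×1 + 16×17 = 398.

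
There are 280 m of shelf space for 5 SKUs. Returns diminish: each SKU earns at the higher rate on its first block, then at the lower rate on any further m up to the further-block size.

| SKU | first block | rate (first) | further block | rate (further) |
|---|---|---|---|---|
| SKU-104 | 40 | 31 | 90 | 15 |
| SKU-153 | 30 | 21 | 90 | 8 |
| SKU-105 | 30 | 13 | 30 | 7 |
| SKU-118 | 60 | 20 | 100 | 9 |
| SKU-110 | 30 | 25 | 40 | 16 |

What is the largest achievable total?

5660

Order all 10 blocks by rate: SKU-104/T1 31 > SKU-110/T1 25 > SKU-153/T1 21 > SKU-118/T1 20 > SKU-110/T2 16 > SKU-104/T2 15 > SKU-105/T1 13 > SKU-118/T2 9 > SKU-153/T2 8 > SKU-105/T2 7.
SKU-104/T1 (31): +40 — 240 left.
SKU-110/T1 (25): +30 — 210 left.
Fill SKU-153 T1 block (30 at 21) — 180 left.
Fill SKU-118 T1 block (60 at 20) — 120 left.
SKU-110 T2 at 16: fill all 40 — 80 left.
80 remain; put them into SKU-104 T2 at 15.
Total = 31×40 + 25×30 + 21×30 + 20×60 + 16×40 + 15×80 = 5660.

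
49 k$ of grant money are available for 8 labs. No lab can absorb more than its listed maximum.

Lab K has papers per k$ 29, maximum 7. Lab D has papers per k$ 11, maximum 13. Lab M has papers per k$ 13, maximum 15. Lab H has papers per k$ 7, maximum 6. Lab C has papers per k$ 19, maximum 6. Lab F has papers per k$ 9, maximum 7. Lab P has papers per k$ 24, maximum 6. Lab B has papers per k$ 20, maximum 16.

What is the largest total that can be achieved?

963

Order the labs by papers per k$: Lab K 29 > Lab P 24 > Lab B 20 > Lab C 19 > Lab M 13 > Lab D 11 > Lab F 9 > Lab H 7.
Lab K takes 7 to reach its cap of 7 — 42 left.
Lab P takes 6 to reach its cap of 6 — 36 left.
Give Lab B 16 to hit its cap of 16 — 20 left.
Lab C takes 6 to reach its cap of 6 — 14 left.
Lab M has room for 15 but only 14 remain, so it gets 14.
Total = 29×7 + 13×14 + 19×6 + 24×6 + 20×16 = 963.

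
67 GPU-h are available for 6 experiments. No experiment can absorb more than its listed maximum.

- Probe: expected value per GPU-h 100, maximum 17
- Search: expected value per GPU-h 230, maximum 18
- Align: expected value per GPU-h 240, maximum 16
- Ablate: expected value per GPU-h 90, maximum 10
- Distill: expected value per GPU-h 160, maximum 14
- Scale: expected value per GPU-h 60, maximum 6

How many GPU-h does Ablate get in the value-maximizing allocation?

Highest expected value per GPU-h first: Align 240 > Search 230 > Distill 160 > Probe 100 > Ablate 90 > Scale 60.
Align: +16 to 16 (cap) — 51 left.
Search takes 18 to reach its cap of 18 — 33 left.
Give Distill 14 to hit its cap of 14 — 19 left.
Probe takes 17 to reach its cap of 17 — 2 left.
Ablate: +2 (room for 10) → 2. Pool exhausted.

2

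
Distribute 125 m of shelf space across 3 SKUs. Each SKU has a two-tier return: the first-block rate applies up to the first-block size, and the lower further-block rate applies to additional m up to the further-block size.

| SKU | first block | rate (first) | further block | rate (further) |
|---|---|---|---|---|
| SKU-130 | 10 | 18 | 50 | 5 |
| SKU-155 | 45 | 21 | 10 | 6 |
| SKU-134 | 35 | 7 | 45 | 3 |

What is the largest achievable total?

Treat each block as its own option and order by rate: SKU-155/tier1 21 > SKU-130/tier1 18 > SKU-134/tier1 7 > SKU-155/tier2 6 > SKU-130/tier2 5 > SKU-134/tier2 3.
SKU-155/tier1 (21): +45 → 80 left.
SKU-130 tier1 at 18: fill all 10 → 70 left.
SKU-134/tier1 (7): +35 → 35 left.
SKU-155 tier2 at 6: fill all 10 → 25 left.
SKU-130/tier2: +25 of 50 at 5; pool empty.
Total = 21×45 + 18×10 + 7×35 + 6×10 + 5×25 = 1555.

1555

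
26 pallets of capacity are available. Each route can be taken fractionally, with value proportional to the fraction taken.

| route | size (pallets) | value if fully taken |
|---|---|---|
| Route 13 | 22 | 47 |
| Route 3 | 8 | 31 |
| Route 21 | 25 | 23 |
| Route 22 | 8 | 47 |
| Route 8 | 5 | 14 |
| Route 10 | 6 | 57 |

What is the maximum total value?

146.2

Sort by value density: Route 10 57/6≈9.5, Route 22 47/8≈5.88, Route 3 31/8≈3.88, Route 8 14/5≈2.8, Route 13 47/22≈2.14, Route 21 23/25≈0.92.
All 6 pallets of Route 10 fit (value 57) → 20 remain.
All 8 pallets of Route 22 fit (value 47) → 12 remain.
Take all of Route 3 (8 pallets, value 31) → 4 pallets left.
Fill the last 4 pallets with part of Route 8: 4/5 of it earns 11.2.
Total value = 146.2.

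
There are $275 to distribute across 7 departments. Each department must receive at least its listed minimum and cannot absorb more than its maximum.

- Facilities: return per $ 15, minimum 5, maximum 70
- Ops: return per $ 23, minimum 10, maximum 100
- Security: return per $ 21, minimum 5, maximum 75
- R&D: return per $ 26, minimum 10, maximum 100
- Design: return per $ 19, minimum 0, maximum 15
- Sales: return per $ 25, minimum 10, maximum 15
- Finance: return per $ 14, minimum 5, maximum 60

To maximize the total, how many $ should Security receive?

Meeting every minimum uses 5+10+5+10+0+10+5 = 45 $, leaving 230.
Order the departments by return per $: R&D 26 > Sales 25 > Ops 23 > Security 21 > Design 19 > Facilities 15 > Finance 14.
R&D: +90 to 100 (cap) — 140 left.
Sales: +5 to 15 (cap) — 135 left.
Ops: +90 to 100 (cap) — 45 left.
Security: +45 (room for 70) → 50. Pool exhausted.

50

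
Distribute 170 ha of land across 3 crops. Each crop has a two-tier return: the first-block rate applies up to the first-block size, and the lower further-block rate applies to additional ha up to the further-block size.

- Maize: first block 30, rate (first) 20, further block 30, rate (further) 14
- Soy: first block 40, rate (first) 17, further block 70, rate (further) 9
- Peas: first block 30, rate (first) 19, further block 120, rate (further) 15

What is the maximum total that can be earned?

Treat each block as its own option and order by rate: Maize/first 20 > Peas/first 19 > Soy/first 17 > Peas/second 15 > Maize/second 14 > Soy/second 9.
Fill Maize first block (30 at 20) → 140 left.
Fill Peas first block (30 at 19) → 110 left.
Soy/first (17): +40 → 70 left.
Peas/second: +70 of 120 at 15; pool empty.
Total = 20×30 + 19×30 + 17×40 + 15×70 = 2900.

2900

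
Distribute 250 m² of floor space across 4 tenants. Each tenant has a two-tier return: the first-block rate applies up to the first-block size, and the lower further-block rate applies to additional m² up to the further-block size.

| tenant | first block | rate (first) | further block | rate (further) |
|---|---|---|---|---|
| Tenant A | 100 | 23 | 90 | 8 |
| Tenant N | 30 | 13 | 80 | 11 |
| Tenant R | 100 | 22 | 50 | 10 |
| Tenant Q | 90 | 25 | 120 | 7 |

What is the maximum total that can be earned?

5870

Order all 8 blocks by rate: Tenant Q/tier1 25 > Tenant A/tier1 23 > Tenant R/tier1 22 > Tenant N/tier1 13 > Tenant N/tier2 11 > Tenant R/tier2 10 > Tenant A/tier2 8 > Tenant Q/tier2 7.
Tenant Q/tier1 (25): +90 — 160 left.
Fill Tenant A tier1 block (100 at 23) — 60 left.
Tenant R tier1 at 22: only 60 left, fill 60.
Total = 25×90 + 23×100 + 22×60 = 5870.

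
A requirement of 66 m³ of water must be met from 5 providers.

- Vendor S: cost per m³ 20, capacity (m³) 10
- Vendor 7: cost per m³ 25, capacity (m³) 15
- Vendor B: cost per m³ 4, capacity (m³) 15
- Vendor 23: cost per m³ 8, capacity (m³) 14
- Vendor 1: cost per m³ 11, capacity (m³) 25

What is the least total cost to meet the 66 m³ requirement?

697

Use providers in increasing cost order.
Vendor B (4): use full 15 — 51 m³ to go.
Vendor 23 at 8: take all 14 m³ — 37 still needed.
Vendor 1 (11): use full 25 — 12 m³ to go.
Take 10 from Vendor S at 20 — need 2 more.
Vendor 7 at 25: take 2 of its 15 — requirement met.
Cost = 15×4 + 14×8 + 25×11 + 10×20 + 2×25 = 697.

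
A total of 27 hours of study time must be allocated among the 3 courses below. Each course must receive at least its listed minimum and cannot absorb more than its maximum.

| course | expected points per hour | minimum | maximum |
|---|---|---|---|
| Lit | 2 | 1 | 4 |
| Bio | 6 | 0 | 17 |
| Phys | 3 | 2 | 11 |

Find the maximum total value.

Meeting every minimum uses 1+0+2 = 3 hours, leaving 24.
Rank by expected points per hour: Bio 6 > Phys 3 > Lit 2.
Give Bio 17 more to hit its cap of 17 ; 7 left.
Only 7 left; Phys takes them to reach 9.
Total = 2×1 + 6×17 + 3×9 = 131.

131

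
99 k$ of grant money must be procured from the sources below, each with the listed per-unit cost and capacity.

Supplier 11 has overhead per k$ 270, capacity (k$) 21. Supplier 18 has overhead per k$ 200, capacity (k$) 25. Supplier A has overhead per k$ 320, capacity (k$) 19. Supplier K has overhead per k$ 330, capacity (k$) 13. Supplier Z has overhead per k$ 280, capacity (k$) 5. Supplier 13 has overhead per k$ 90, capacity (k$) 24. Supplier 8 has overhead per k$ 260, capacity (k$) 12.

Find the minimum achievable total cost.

21190

Use sources in increasing cost order.
Supplier 13 at 90: take all 24 k$ → 75 still needed.
Take 25 from Supplier 18 at 200 → need 50 more.
Supplier 8 (260): use full 12 → 38 k$ to go.
Supplier 11 at 270: take all 21 k$ → 17 still needed.
Supplier Z (280): use full 5 → 12 k$ to go.
Supplier A (320): take the remaining 12 → done.
Supplier K: unused.
Cost = 24×90 + 25×200 + 12×260 + 21×270 + 5×280 + 12×320 = 21190.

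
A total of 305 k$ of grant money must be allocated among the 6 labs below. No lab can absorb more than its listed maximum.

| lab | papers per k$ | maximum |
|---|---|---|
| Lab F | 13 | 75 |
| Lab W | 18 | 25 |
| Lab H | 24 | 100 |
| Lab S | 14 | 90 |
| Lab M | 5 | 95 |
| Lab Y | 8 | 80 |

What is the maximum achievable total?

5205

Rank by papers per k$: Lab H 24 > Lab W 18 > Lab S 14 > Lab F 13 > Lab Y 8 > Lab M 5.
Give Lab H 100 to hit its cap of 100 ; 205 left.
Give Lab W 25 to hit its cap of 25 ; 180 left.
Lab S: +90 to 90 (cap) ; 90 left.
Lab F takes 75 to reach its cap of 75 ; 15 left.
Lab Y: +15 (room for 80) → 15. Pool exhausted.
Total = 13×75 + 18×25 + 24×100 + 14×90 + 8×15 = 5205.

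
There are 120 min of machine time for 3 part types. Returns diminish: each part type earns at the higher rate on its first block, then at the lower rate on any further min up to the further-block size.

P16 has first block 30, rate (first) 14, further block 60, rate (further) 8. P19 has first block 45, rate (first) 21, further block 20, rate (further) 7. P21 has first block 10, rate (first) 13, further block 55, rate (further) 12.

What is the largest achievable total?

1915

Rank every tier by rate: P19/tier1 21 > P16/tier1 14 > P21/tier1 13 > P21/tier2 12 > P16/tier2 8 > P19/tier2 7.
Fill P19 tier1 block (45 at 21) → 75 left.
P16 tier1 at 14: fill all 30 → 45 left.
Fill P21 tier1 block (10 at 13) → 35 left.
35 remain; put them into P21 tier2 at 12.
Total = 21×45 + 14×30 + 13×10 + 12×35 = 1915.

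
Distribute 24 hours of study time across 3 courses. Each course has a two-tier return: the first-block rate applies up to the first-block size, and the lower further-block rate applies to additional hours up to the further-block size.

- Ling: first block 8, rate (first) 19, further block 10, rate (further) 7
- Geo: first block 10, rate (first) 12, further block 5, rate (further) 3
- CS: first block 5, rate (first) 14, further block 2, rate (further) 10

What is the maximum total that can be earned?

Rank every tier by rate: Ling/T1 19 > CS/T1 14 > Geo/T1 12 > CS/T2 10 > Ling/T2 7 > Geo/T2 3.
Fill Ling T1 block (8 at 19) → 16 left.
CS/T1 (14): +5 → 11 left.
Geo T1 at 12: fill all 10 → 1 left.
CS/T2: +1 of 2 at 10; pool empty.
Total = 19×8 + 14×5 + 12×10 + 10×1 = 352.

352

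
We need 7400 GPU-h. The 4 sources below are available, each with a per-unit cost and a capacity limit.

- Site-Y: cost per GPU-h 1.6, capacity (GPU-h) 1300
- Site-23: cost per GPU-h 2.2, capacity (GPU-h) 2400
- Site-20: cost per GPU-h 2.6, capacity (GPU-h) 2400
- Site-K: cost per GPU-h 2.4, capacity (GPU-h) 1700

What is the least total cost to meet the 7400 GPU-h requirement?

16640

Use sources in increasing cost order.
Site-Y at 1.6: take all 1300 GPU-h ; 6100 still needed.
Site-23 at 2.2: take all 2400 GPU-h ; 3700 still needed.
Site-K (2.4): use full 1700 ; 2000 GPU-h to go.
Site-20 (2.6): take the remaining 2000 ; done.
Cost = 1300×1.6 + 2400×2.2 + 1700×2.4 + 2000×2.6 = 16640.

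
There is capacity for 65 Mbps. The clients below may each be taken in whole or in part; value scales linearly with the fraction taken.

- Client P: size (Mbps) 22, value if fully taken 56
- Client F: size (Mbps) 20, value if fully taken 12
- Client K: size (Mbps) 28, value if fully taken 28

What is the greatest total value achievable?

93

Sort by value density: Client P 56/22≈2.55, Client K 28/28≈1, Client F 12/20≈0.6.
Client P: take in full, 22 Mbps for value 56 — 43 left.
Take all of Client K (28 Mbps, value 28) — 15 Mbps left.
Only 15 Mbps remain; take 15/20 of Client F for value 12×15/20 = 9.
Total value = 93.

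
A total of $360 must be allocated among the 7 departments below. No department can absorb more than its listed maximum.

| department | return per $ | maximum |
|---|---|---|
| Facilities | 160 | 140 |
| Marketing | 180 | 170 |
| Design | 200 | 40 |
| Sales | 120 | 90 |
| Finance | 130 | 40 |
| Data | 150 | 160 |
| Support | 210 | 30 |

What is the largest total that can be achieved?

Highest return per $ first: Support 210 > Design 200 > Marketing 180 > Facilities 160 > Data 150 > Finance 130 > Sales 120.
Give Support 30 to hit its cap of 30 ; 330 left.
Design: +40 to 40 (cap) ; 290 left.
Give Marketing 170 to hit its cap of 170 ; 120 left.
Facilities has room for 140 but only 120 remain, so it gets 120.
Total = 160×120 + 180×170 + 200×40 + 210×30 = 64100.

64100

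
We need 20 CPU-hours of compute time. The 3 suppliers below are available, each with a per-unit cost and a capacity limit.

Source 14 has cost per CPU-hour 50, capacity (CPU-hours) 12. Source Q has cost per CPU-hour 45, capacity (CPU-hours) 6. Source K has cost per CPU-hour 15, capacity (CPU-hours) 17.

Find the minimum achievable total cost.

390

Cheapest first:
Source K at 15: take all 17 CPU-hours ; 3 still needed.
Source Q (45): take the remaining 3 ; done.
Source 14: unused.
Cost = 17×15 + 3×45 = 390.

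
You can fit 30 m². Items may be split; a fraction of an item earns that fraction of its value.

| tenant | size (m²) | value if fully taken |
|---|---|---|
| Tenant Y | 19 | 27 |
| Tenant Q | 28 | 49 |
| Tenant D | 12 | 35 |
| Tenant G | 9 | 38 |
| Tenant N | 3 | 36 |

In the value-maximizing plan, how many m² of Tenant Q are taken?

6

Sort by value density: Tenant N 36/3≈12, Tenant G 38/9≈4.22, Tenant D 35/12≈2.92, Tenant Q 49/28≈1.75, Tenant Y 27/19≈1.42.
All 3 m² of Tenant N fit (value 36) ; 27 remain.
Tenant G: take in full, 9 m² for value 38 ; 18 left.
Tenant D: take in full, 12 m² for value 35 ; 6 left.
6 m² left: a 6/28 share of Tenant Q gives 49×6/28 = 10.5.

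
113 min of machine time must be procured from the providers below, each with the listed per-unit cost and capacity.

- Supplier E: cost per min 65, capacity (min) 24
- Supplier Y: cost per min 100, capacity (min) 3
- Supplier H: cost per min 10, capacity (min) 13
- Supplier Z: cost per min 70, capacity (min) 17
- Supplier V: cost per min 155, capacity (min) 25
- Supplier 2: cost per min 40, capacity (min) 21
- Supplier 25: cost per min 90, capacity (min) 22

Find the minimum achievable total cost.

8015

Use providers in increasing cost order.
Supplier H at 10: take all 13 min — 100 still needed.
Take 21 from Supplier 2 at 40 — need 79 more.
Supplier E (65): use full 24 — 55 min to go.
Supplier Z at 70: take all 17 min — 38 still needed.
Take 22 from Supplier 25 at 90 — need 16 more.
Supplier Y (100): use full 3 — 13 min to go.
Take 13 from Supplier V at 155 to finish.
Cost = 13×10 + 21×40 + 24×65 + 17×70 + 22×90 + 3×100 + 13×155 = 8015.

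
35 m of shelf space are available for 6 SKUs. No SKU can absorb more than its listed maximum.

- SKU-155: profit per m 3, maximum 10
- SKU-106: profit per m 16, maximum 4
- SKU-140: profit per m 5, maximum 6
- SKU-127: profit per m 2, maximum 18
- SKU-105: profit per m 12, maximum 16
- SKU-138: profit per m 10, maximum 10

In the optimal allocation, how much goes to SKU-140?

Order the SKUs by profit per m: SKU-106 16 > SKU-105 12 > SKU-138 10 > SKU-140 5 > SKU-155 3 > SKU-127 2.
SKU-106 takes 4 to reach its cap of 4 — 31 left.
SKU-105 takes 16 to reach its cap of 16 — 15 left.
Give SKU-138 10 to hit its cap of 10 — 5 left.
Only 5 left; SKU-140 takes them to reach 5.

5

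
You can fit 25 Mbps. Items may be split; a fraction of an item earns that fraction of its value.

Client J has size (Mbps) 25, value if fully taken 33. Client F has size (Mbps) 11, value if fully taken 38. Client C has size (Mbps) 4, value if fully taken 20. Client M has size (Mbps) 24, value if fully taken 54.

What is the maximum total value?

Best value per unit of size first: Client C 20/4≈5, Client F 38/11≈3.45, Client M 54/24≈2.25, Client J 33/25≈1.32.
Take all of Client C (4 Mbps, value 20) ; 21 Mbps left.
Take all of Client F (11 Mbps, value 38) ; 10 Mbps left.
Only 10 Mbps remain; take 10/24 of Client M for value 54×10/24 = 22.5.
Total value = 80.5.

80.5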